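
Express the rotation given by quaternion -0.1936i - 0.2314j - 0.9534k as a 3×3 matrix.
[[-0.925, 0.0896, 0.3692], [0.0896, -0.8929, 0.4412], [0.3692, 0.4412, 0.8179]]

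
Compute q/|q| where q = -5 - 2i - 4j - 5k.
-0.5976 - 0.239i - 0.4781j - 0.5976k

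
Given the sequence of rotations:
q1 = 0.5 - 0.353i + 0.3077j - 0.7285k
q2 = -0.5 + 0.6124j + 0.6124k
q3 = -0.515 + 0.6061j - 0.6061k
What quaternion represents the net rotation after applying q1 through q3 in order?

q2 · q1 = 0.0077 - 0.4581i - 0.0638j + 0.8866k
q3 · q2 · q1 = 0.5721 + 0.7346i + 0.3152j - 0.1836k
0.5721 + 0.7346i + 0.3152j - 0.1836k


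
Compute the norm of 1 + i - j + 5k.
√28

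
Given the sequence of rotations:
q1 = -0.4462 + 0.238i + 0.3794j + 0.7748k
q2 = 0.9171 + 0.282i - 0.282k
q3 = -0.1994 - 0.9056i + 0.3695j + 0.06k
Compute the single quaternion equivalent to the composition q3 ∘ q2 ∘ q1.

q2 · q1 = -0.2578 + 0.1994i + 0.0623j + 0.9434k
q3 · q2 · q1 = 0.1524 + 0.5386i + 0.7586j - 0.3337k
0.1524 + 0.5386i + 0.7586j - 0.3337k


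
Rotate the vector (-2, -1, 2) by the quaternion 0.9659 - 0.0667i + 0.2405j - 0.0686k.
(-0.903, -0.461, 2.824)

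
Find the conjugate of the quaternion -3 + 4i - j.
-3 - 4i + j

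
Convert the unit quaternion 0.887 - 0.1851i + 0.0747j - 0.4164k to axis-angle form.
axis = (-0.4008, 0.1618, -0.9017), θ = 55°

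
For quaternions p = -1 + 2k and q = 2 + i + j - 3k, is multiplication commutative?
No: pq = 4 - 3i + j + 7k ≠ 4 + i - 3j + 7k = qp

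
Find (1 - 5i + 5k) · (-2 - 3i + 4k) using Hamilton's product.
-37 + 7i + 5j - 6k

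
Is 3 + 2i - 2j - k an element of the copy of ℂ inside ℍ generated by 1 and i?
No. The quaternion 3 + 2i - 2j - k has j-coefficient y = -2 and k-coefficient z = -1, not both zero, so it does not lie in the complex subalgebra spanned by 1 and i.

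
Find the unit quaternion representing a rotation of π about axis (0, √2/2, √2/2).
0.7071j + 0.7071k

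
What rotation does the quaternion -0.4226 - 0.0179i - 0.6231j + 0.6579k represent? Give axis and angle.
axis = (-0.0198, -0.6875, 0.7259), θ = 230°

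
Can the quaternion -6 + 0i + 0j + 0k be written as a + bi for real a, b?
Yes. The quaternion -6 has j- and k-coefficients y = z = 0, so it lies in the complex subalgebra spanned by 1 and i.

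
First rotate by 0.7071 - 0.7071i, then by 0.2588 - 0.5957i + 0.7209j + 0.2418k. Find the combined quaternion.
-0.2382 - 0.6042i + 0.3388j + 0.6807k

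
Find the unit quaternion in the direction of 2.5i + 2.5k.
0.7071i + 0.7071k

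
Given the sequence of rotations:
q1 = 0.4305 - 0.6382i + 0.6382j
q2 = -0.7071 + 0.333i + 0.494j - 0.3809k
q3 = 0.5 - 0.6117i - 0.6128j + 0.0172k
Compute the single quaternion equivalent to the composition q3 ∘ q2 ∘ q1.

q2 · q1 = -0.4072 + 0.8377i + 0.0045j + 0.3638k
q3 · q2 · q1 = 0.3053 + 0.4449i + 0.4887j + 0.6855k
0.3053 + 0.4449i + 0.4887j + 0.6855k


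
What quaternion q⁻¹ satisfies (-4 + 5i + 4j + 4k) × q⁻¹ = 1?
-0.0548 - 0.0685i - 0.0548j - 0.0548k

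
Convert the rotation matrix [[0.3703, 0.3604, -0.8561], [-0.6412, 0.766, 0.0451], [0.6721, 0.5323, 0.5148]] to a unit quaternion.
0.8141 + 0.1496i - 0.4693j - 0.3076k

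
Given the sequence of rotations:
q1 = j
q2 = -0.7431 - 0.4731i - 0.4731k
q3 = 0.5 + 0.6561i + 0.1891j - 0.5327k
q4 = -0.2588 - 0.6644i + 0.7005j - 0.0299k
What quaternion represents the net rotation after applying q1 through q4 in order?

q2 · q1 = 0.4731i - 0.7431j - 0.4731k
q3 · q2 · q1 = -0.4219 - 0.2488i - 0.3132j - 0.8136k
q4 · q3 · q2 · q1 = 0.139 - 0.2346i - 0.7476j + 0.6055k
0.139 - 0.2346i - 0.7476j + 0.6055k


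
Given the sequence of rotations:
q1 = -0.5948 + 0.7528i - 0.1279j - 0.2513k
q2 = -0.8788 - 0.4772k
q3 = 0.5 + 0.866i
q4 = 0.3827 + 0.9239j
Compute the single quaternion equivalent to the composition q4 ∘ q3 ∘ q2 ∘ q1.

q2 · q1 = 0.4028 - 0.7226i - 0.2468j + 0.5047k
q3 · q2 · q1 = 0.8272 - 0.0125i - 0.5605j + 0.0386k
q4 · q3 · q2 · q1 = 0.8344 + 0.0309i + 0.5497j + 0.0263k
0.8344 + 0.0309i + 0.5497j + 0.0263k


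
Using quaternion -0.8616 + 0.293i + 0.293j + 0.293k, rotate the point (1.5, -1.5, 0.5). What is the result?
(-0.197, -1.146, 1.843)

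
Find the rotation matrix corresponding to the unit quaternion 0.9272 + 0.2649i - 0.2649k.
[[0.8597, 0.4912, -0.1403], [-0.4912, 0.7193, -0.4912], [-0.1403, 0.4912, 0.8597]]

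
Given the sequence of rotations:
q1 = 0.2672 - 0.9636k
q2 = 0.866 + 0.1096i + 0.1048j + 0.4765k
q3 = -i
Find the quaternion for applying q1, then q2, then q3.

q2 · q1 = 0.6906 - 0.0717i + 0.1336j - 0.7072k
q3 · q2 · q1 = -0.0717 - 0.6906i - 0.7072j - 0.1336k
-0.0717 - 0.6906i - 0.7072j - 0.1336k


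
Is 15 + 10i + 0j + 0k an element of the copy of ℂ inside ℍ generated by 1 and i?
Yes. The quaternion 15 + 10i has j- and k-coefficients y = z = 0, so it lies in the complex subalgebra spanned by 1 and i.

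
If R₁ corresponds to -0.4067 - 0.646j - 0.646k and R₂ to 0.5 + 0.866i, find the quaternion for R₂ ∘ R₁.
-0.2034 - 0.3522i + 0.2364j - 0.8824k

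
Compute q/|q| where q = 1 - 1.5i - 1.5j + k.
0.3922 - 0.5883i - 0.5883j + 0.3922k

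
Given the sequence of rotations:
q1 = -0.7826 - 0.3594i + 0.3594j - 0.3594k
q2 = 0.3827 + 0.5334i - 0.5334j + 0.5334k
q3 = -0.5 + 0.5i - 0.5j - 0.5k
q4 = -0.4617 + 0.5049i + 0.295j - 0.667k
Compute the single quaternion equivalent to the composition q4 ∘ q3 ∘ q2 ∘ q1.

q2 · q1 = 0.2756 - 0.555i + 0.555j - 0.555k
q3 · q2 · q1 = 0.1397 + 0.9703i + 0.1397j + 0.1397k
q4 · q3 · q2 · q1 = -0.5024 - 0.2431i - 0.741j - 0.3734k
-0.5024 - 0.2431i - 0.741j - 0.3734k


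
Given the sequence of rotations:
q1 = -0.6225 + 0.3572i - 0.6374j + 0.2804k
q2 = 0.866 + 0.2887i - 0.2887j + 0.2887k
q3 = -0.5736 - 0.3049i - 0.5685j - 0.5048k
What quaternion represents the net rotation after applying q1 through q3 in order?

q2 · q1 = -0.9072 + 0.2327i - 0.3501j - 0.0178k
q3 · q2 · q1 = 0.3833 - 0.0235i + 0.5937j + 0.7072k
0.3833 - 0.0235i + 0.5937j + 0.7072k


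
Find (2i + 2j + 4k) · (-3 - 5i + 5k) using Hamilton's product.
-10 + 4i - 36j - 2k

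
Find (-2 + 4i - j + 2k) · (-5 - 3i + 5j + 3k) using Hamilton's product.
21 - 27i - 23j + k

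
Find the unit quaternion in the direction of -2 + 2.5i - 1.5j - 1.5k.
-0.5208 + 0.6509i - 0.3906j - 0.3906k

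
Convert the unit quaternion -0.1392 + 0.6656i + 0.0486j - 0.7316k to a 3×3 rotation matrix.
[[-0.0752, -0.139, -0.9874], [0.2684, -0.9565, 0.1142], [-0.9604, -0.2564, 0.1092]]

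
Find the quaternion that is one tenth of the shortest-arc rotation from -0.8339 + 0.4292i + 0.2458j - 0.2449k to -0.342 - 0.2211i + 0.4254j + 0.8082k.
-0.8634 + 0.3858i + 0.3024j - 0.1195k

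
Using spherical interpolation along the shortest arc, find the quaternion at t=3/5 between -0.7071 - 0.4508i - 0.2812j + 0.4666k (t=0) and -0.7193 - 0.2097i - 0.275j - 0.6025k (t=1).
-0.8482 - 0.3667i - 0.3296j - 0.1936k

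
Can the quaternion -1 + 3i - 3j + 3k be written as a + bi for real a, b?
No. The quaternion -1 + 3i - 3j + 3k has j-coefficient y = -3 and k-coefficient z = 3, not both zero, so it does not lie in the complex subalgebra spanned by 1 and i.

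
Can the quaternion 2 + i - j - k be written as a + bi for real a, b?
No. The quaternion 2 + i - j - k has j-coefficient y = -1 and k-coefficient z = -1, not both zero, so it does not lie in the complex subalgebra spanned by 1 and i.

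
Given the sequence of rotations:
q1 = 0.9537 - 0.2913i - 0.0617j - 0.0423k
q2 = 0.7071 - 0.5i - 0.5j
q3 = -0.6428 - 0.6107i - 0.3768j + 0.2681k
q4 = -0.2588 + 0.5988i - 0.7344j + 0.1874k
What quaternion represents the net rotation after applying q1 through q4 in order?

q2 · q1 = 0.4979 - 0.6617i - 0.5416j - 0.1447k
q3 · q2 · q1 = -0.8894 + 0.321i - 0.1052j + 0.3079k
q4 · q3 · q2 · q1 = -0.097 - 0.8221i + 0.5562j - 0.0736k
-0.097 - 0.8221i + 0.5562j - 0.0736k


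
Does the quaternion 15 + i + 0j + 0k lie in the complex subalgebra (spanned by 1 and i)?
Yes. The quaternion 15 + i has j- and k-coefficients y = z = 0, so it lies in the complex subalgebra spanned by 1 and i.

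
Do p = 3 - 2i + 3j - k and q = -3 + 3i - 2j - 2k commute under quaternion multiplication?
No: pq = 1 + 7i - 22j - 8k ≠ 1 + 23i - 8j + 2k = qp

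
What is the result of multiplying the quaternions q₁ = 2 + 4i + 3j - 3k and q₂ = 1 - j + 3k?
14 + 10i - 11j - k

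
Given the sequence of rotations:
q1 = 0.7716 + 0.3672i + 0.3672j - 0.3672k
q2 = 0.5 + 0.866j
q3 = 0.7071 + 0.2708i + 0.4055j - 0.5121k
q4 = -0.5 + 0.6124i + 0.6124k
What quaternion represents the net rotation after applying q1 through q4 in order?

q2 · q1 = 0.0678 - 0.1344i + 0.8518j - 0.5016k
q3 · q2 · q1 = -0.5179 + 0.1561i + 0.8345j - 0.1042k
q4 · q3 · q2 · q1 = 0.2272 - 0.9063i - 0.2578j + 0.246k
0.2272 - 0.9063i - 0.2578j + 0.246k


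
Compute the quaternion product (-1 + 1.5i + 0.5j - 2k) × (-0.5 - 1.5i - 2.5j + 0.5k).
5 - 4i + 4.5j - 2.5k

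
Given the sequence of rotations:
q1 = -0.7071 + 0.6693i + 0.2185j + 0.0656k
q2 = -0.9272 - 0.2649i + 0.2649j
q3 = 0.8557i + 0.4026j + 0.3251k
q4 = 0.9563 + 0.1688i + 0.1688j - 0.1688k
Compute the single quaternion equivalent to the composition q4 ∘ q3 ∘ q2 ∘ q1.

q2 · q1 = 0.775 - 0.4159i - 0.3725j - 0.296k
q3 · q2 · q1 = 0.6021 + 0.6651i + 0.4301j + 0.1006k
q4 · q3 · q2 · q1 = 0.4079 + 0.8273i + 0.3837j - 0.0451k
0.4079 + 0.8273i + 0.3837j - 0.0451k


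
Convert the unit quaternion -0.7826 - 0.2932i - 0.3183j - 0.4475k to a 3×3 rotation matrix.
[[0.3969, -0.5138, 0.7606], [0.8871, 0.4276, -0.174], [-0.2358, 0.7438, 0.6254]]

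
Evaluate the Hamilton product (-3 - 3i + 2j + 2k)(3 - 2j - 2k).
-1 - 9i + 6j + 18k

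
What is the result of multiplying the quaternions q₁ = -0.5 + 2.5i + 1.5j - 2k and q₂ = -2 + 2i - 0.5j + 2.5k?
1.75 - 3.25i - 13j - 1.5k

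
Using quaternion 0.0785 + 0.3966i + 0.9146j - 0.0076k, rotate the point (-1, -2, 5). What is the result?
(-0.092, -2.476, -4.885)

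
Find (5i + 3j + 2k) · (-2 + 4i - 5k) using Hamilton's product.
-10 - 25i + 27j - 16k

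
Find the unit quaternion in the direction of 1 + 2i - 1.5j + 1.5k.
0.3244 + 0.6489i - 0.4867j + 0.4867k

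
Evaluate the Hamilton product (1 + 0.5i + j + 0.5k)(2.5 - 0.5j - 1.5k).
3.75 + 2.75j - 0.5k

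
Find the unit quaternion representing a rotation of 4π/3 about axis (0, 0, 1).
-0.5 + 0.866k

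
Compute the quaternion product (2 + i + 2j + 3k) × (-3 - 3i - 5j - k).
10 + 4i - 24j - 10k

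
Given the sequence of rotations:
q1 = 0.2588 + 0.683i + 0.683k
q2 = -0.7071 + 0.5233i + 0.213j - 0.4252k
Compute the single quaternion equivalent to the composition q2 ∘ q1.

q2 · q1 = -0.25 - 0.202i - 0.5927j - 0.7385k
-0.25 - 0.202i - 0.5927j - 0.7385k


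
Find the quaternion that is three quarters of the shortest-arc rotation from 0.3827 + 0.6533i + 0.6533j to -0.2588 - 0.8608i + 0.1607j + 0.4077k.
0.3208 + 0.886i + 0.0611j - 0.3292k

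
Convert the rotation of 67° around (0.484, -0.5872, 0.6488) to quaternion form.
0.8339 + 0.2671i - 0.3241j + 0.3581k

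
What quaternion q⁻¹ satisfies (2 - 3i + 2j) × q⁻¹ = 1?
0.1176 + 0.1765i - 0.1176j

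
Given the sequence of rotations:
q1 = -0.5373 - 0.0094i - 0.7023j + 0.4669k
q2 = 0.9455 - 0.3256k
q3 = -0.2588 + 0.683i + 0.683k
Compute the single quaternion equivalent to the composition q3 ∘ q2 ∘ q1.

q2 · q1 = -0.356 - 0.2376i - 0.661j + 0.6164k
q3 · q2 · q1 = -0.1666 + 0.2698i - 0.4122j - 0.8541k
-0.1666 + 0.2698i - 0.4122j - 0.8541k


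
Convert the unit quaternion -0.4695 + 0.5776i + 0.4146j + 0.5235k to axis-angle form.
axis = (0.6542, 0.4696, 0.5929), θ = 236°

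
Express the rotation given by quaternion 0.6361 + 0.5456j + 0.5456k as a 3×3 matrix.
[[-0.1907, -0.6941, 0.6941], [0.6941, 0.4046, 0.5954], [-0.6941, 0.5954, 0.4046]]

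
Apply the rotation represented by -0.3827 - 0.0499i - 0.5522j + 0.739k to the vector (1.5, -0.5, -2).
(-2.061, 0.992, -1.126)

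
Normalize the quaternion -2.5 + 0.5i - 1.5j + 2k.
-0.7001 + 0.14i - 0.4201j + 0.5601k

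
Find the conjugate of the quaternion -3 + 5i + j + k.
-3 - 5i - j - k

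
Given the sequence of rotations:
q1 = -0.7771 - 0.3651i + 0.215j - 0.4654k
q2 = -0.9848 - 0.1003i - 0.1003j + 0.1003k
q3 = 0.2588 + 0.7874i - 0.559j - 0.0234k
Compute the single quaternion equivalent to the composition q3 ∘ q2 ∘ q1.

q2 · q1 = 0.7969 + 0.4626i - 0.2171j + 0.3222k
q3 · q2 · q1 = -0.2718 + 0.562i - 0.7662j + 0.1524k
-0.2718 + 0.562i - 0.7662j + 0.1524k


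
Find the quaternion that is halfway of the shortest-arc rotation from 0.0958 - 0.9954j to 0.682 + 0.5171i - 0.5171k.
0.5329 + 0.3543i - 0.6819j - 0.3543k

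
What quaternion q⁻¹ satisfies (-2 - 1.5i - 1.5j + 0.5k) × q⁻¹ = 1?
-0.2286 + 0.1714i + 0.1714j - 0.0571k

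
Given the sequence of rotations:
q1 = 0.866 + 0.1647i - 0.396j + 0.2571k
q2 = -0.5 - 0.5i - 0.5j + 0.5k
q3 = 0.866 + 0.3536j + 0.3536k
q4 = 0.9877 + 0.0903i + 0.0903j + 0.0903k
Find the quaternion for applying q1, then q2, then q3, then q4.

q2 · q1 = -0.6772 - 0.4459i - 0.0241j + 0.5848k
q3 · q2 · q1 = -0.7847 - 0.1708i - 0.418j + 0.4246k
q4 · q3 · q2 · q1 = -0.7602 - 0.1635i - 0.5375j + 0.3262k
-0.7602 - 0.1635i - 0.5375j + 0.3262k


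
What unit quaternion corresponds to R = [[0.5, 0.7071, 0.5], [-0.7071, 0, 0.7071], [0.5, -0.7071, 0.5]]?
0.7071 - 0.5i - 0.5k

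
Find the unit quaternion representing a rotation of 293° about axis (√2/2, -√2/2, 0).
-0.8339 + 0.3903i - 0.3903j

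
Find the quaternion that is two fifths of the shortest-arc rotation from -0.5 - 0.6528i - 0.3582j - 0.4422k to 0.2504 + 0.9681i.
-0.4247 - 0.8303i - 0.2271j - 0.2804k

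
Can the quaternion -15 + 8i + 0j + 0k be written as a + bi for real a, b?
Yes. The quaternion -15 + 8i has j- and k-coefficients y = z = 0, so it lies in the complex subalgebra spanned by 1 and i.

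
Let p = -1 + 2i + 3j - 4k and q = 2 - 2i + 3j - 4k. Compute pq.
-23 + 6i + 19j + 8k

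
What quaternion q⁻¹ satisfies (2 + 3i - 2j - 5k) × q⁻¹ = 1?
0.0476 - 0.0714i + 0.0476j + 0.119k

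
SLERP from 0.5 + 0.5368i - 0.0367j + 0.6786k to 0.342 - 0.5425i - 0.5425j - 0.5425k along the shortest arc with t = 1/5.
0.3481 + 0.5951i + 0.1003j + 0.7174k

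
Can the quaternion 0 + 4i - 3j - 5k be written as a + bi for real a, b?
No. The quaternion 4i - 3j - 5k has j-coefficient y = -3 and k-coefficient z = -5, not both zero, so it does not lie in the complex subalgebra spanned by 1 and i.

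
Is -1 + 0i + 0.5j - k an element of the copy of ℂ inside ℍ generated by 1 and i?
No. The quaternion -1 + 0.5j - k has j-coefficient y = 0.5 and k-coefficient z = -1, not both zero, so it does not lie in the complex subalgebra spanned by 1 and i.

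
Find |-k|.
1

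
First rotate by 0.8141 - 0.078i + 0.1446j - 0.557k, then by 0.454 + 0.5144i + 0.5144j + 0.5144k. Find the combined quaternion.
0.6219 + 0.0225i + 0.7308j + 0.2804k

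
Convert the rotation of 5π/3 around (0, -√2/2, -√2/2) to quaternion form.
-0.866 - 0.3536j - 0.3536k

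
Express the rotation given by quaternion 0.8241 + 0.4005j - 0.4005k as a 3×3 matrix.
[[0.3584, 0.6601, 0.6601], [-0.6601, 0.6792, -0.3208], [-0.6601, -0.3208, 0.6792]]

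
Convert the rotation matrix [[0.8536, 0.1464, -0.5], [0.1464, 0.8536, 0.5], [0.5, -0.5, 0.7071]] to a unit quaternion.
0.9239 - 0.2706i - 0.2706j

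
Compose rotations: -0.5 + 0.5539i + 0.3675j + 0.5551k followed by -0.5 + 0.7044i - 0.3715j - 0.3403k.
0.1853 - 0.7103i - 0.5775j + 0.3572k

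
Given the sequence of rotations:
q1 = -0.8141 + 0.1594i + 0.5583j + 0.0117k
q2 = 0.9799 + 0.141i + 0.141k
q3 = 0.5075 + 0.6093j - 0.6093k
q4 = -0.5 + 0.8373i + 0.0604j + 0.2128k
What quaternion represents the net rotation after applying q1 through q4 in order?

q2 · q1 = -0.8219 - 0.0373i + 0.5679j - 0.0246k
q3 · q2 · q1 = -0.7781 + 0.3121i - 0.1898j + 0.511k
q4 · q3 · q2 · q1 = 0.0305 - 0.7363i - 0.3135j - 0.5989k
0.0305 - 0.7363i - 0.3135j - 0.5989k


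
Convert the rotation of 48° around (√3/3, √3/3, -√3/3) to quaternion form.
0.9135 + 0.2348i + 0.2348j - 0.2348k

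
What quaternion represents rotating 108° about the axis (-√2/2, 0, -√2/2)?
0.5878 - 0.5721i - 0.5721k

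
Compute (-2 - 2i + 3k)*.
-2 + 2i - 3k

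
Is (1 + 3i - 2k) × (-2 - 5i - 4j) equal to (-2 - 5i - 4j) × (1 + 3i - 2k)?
No: pq = 13 - 19i + 6j - 8k ≠ 13 - 3i - 14j + 16k = qp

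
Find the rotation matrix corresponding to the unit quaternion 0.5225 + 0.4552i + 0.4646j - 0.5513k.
[[-0.0396, 0.9991, -0.0164], [-0.1531, -0.0223, -0.988], [-0.9874, -0.0366, 0.1539]]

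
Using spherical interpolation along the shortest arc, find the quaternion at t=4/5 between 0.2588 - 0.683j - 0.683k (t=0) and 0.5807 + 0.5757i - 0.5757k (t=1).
0.5558 + 0.4905i - 0.161j - 0.6516k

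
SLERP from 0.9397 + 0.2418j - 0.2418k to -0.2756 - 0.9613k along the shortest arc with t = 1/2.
0.8482 + 0.1688j + 0.5021k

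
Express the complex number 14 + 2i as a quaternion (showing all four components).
14 + 2i + 0j + 0k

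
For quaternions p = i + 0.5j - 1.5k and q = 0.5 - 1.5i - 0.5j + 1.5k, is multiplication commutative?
No: pq = 4 + 0.5i + j - 0.5k ≠ 4 + 0.5i - 0.5j - k = qp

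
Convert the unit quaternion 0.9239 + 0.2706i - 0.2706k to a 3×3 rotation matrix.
[[0.8536, 0.5, -0.1464], [-0.5, 0.7071, -0.5], [-0.1464, 0.5, 0.8536]]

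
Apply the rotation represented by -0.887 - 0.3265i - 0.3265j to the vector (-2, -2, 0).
(-2, -2, 0)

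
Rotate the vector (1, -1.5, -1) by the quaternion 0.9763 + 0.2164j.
(0.484, -1.5, -1.329)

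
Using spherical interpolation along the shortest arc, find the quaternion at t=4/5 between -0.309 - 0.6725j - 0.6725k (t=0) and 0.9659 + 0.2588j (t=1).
-0.9077 - 0.3864j - 0.1633k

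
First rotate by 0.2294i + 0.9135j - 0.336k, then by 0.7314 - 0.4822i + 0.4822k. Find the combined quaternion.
0.2726 - 0.2727i + 0.6167j - 0.6862k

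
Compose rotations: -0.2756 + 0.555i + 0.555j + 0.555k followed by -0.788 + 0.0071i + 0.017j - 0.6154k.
0.5453 - 0.0883i - 0.7875j - 0.2732k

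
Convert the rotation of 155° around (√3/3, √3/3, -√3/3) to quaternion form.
0.2164 + 0.5637i + 0.5637j - 0.5637k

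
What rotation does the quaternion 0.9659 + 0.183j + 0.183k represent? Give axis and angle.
axis = (0, √2/2, √2/2), θ = π/6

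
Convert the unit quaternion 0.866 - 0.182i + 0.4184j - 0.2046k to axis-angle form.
axis = (-0.364, 0.8367, -0.4092), θ = π/3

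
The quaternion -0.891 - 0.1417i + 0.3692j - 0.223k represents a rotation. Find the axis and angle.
axis = (-0.3121, 0.8132, -0.4912), θ = 306°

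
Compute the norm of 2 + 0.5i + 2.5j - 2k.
3.808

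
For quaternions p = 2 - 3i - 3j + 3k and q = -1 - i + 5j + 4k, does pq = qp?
No: pq = -2 - 26i + 22j - 13k ≠ -2 + 28i + 4j + 23k = qp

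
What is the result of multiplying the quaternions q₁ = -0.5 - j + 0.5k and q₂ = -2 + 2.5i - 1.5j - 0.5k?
-0.25 + 4j + 1.75k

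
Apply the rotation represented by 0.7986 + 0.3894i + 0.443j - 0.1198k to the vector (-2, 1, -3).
(-2.464, 2.545, 1.205)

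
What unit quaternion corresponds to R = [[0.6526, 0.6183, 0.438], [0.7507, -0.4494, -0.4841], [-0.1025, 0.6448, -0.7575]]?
0.3338 + 0.8455i + 0.4048j + 0.0992k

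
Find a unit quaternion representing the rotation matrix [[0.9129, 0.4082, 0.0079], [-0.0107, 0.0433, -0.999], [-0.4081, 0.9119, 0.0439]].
0.7071 + 0.6756i + 0.1471j - 0.1481k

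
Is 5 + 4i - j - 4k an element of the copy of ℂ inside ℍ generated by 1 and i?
No. The quaternion 5 + 4i - j - 4k has j-coefficient y = -1 and k-coefficient z = -4, not both zero, so it does not lie in the complex subalgebra spanned by 1 and i.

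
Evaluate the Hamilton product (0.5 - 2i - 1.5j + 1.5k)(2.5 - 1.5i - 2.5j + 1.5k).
-7.75 - 4.25i - 4.25j + 7.25k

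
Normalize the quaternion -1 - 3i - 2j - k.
-0.2582 - 0.7746i - 0.5164j - 0.2582k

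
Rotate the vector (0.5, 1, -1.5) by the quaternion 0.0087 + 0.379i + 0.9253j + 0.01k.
(0.309, 1.045, 1.52)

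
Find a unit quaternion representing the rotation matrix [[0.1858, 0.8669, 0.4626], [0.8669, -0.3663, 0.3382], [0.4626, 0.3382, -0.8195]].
0.77i + 0.5629j + 0.3004k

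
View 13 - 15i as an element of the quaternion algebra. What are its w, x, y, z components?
13 - 15i + 0j + 0k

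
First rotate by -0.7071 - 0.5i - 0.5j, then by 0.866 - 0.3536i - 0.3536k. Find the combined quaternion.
-0.7891 - 0.3598i - 0.2562j + 0.4268k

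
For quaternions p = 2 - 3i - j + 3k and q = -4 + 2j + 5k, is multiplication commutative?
No: pq = -21 + i + 23j - 8k ≠ -21 + 23i - 7j + 4k = qp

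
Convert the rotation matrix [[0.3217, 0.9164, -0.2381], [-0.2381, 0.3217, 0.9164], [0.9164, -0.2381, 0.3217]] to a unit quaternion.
0.7009 - 0.4118i - 0.4118j - 0.4118k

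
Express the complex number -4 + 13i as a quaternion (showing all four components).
-4 + 13i + 0j + 0k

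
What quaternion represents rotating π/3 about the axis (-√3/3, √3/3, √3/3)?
0.866 - 0.2887i + 0.2887j + 0.2887k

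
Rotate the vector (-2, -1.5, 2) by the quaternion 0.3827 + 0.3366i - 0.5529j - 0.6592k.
(-0.971, 2.84, -1.115)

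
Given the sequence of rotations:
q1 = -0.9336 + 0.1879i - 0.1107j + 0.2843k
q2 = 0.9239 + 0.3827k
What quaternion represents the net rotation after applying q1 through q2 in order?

q2 · q1 = -0.9714 + 0.216i - 0.0304j - 0.0946k
-0.9714 + 0.216i - 0.0304j - 0.0946k


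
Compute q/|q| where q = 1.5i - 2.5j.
0.5145i - 0.8575j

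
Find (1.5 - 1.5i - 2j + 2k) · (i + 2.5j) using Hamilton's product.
6.5 - 3.5i + 5.75j - 1.75k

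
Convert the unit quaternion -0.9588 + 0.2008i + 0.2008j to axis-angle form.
axis = (√2/2, √2/2, 0), θ = 327°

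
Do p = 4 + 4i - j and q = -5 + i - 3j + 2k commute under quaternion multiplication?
No: pq = -27 - 18i - 15j - 3k ≠ -27 - 14i + j + 19k = qp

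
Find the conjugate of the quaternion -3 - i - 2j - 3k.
-3 + i + 2j + 3k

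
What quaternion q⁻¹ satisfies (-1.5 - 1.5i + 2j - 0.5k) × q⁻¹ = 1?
-0.1714 + 0.1714i - 0.2286j + 0.0571k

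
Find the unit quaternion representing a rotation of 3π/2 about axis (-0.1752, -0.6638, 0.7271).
-0.7071 - 0.1239i - 0.4694j + 0.5141k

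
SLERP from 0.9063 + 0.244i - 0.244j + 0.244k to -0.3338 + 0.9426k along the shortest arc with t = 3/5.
0.7745 + 0.138i - 0.138j - 0.6017k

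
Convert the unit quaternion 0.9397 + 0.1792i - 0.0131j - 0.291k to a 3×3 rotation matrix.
[[0.8303, 0.5422, -0.1289], [-0.5516, 0.7664, -0.3292], [-0.0797, 0.3444, 0.9354]]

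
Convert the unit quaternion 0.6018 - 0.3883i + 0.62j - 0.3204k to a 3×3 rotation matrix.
[[0.0259, -0.0959, 0.9951], [-0.8671, 0.4931, 0.0701], [-0.4974, -0.8647, -0.0704]]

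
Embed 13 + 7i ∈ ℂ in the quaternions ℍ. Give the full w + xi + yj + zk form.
13 + 7i + 0j + 0k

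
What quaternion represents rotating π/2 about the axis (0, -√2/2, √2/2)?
0.7071 - 0.5j + 0.5k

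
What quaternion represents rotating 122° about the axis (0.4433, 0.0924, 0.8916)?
0.4848 + 0.3877i + 0.0808j + 0.7798k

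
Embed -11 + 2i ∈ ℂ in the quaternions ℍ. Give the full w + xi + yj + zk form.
-11 + 2i + 0j + 0k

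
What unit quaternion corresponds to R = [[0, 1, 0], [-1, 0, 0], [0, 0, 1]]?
0.7071 - 0.7071k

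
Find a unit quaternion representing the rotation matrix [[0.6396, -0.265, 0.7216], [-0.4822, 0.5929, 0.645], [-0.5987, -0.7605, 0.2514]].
0.788 - 0.4459i + 0.4189j - 0.0689k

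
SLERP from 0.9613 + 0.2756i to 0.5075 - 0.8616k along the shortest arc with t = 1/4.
0.9392 + 0.2256i - 0.2588k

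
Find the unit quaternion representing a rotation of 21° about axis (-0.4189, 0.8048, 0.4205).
0.9833 - 0.0763i + 0.1467j + 0.0766k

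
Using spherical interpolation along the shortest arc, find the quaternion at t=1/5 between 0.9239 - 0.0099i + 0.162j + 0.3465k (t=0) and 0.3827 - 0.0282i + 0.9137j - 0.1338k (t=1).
0.8924 - 0.0155i + 0.3636j + 0.2668k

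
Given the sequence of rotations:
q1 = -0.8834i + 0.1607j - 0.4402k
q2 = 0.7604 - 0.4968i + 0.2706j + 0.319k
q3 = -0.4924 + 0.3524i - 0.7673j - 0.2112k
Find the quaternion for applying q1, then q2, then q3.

q2 · q1 = -0.3419 - 0.8421i - 0.3783j - 0.1755k
q3 · q2 · q1 = 0.1378 + 0.3489i + 0.6883j - 0.6208k
0.1378 + 0.3489i + 0.6883j - 0.6208k


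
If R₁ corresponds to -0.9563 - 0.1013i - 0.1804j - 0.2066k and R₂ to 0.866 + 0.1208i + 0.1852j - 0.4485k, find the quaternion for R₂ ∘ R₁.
-0.8752 - 0.3224i - 0.2629j + 0.247k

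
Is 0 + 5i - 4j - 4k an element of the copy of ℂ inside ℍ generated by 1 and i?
No. The quaternion 5i - 4j - 4k has j-coefficient y = -4 and k-coefficient z = -4, not both zero, so it does not lie in the complex subalgebra spanned by 1 and i.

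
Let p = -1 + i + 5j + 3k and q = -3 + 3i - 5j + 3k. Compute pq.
16 + 24i - 4j - 32k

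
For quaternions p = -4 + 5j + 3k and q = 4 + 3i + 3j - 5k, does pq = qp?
No: pq = -16 - 46i + 17j + 17k ≠ -16 + 22i - j + 47k = qp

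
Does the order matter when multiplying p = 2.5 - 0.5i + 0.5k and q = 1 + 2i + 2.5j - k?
Yes: pq = 4 + 3.25i + 6.75j - 3.25k ≠ 4 + 5.75i + 5.75j - 0.75k = qp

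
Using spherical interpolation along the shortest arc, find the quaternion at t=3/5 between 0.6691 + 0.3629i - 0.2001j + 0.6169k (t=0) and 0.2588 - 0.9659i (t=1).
0.1644 + 0.9228i - 0.1075j + 0.3314k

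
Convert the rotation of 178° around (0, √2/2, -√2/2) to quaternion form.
0.0175 + 0.707j - 0.707k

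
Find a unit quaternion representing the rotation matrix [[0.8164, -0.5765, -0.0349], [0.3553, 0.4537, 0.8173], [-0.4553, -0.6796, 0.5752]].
0.8434 - 0.4437i + 0.1246j + 0.2762k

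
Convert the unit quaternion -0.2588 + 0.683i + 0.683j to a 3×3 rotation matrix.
[[0.067, 0.933, -0.3535], [0.933, 0.067, 0.3535], [0.3535, -0.3535, -0.866]]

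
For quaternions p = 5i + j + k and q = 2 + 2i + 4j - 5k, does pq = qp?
No: pq = -9 + i + 29j + 20k ≠ -9 + 19i - 25j - 16k = qp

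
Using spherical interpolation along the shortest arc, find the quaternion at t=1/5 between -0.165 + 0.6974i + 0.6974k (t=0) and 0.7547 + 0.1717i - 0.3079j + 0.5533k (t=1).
0.0463 + 0.6543i - 0.0779j + 0.7508k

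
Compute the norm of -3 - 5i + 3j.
√43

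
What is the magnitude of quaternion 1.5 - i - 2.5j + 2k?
3.674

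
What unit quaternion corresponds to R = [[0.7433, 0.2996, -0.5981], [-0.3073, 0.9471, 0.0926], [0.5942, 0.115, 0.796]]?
0.9336 + 0.006i - 0.3193j - 0.1625k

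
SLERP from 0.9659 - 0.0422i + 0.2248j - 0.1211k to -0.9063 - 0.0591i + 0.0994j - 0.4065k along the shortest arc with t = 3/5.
0.9783 + 0.0192i + 0.033j + 0.2037k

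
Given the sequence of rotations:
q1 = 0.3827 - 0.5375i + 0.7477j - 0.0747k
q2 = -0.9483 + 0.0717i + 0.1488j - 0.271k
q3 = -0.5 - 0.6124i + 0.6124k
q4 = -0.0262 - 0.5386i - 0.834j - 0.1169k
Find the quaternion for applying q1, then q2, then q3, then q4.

q2 · q1 = -0.4559 + 0.7287i - 0.5011j + 0.1007k
q3 · q2 · q1 = 0.6125 + 0.2217i + 0.7585j - 0.0227k
q4 · q3 · q2 · q1 = 0.7333 - 0.2281i - 0.5688j - 0.2946k
0.7333 - 0.2281i - 0.5688j - 0.2946k


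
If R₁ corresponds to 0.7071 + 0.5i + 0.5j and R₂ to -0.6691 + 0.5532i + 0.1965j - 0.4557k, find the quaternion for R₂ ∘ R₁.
-0.848 + 0.2845i - 0.4235j - 0.1439k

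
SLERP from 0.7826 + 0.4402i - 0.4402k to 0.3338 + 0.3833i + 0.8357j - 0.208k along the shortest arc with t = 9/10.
0.4048 + 0.41i + 0.7792j - 0.2466k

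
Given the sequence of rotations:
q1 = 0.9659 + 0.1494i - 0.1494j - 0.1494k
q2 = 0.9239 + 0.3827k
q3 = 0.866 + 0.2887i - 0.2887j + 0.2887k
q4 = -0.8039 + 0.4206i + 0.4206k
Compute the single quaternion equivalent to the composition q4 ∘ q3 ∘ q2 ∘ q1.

q2 · q1 = 0.9496 + 0.1952i - 0.0809j + 0.2316k
q3 · q2 · q1 = 0.6758 + 0.3997i - 0.3547j + 0.5077k
q4 · q3 · q2 · q1 = -0.9249 + 0.1121i + 0.2397j - 0.2731k
-0.9249 + 0.1121i + 0.2397j - 0.2731k


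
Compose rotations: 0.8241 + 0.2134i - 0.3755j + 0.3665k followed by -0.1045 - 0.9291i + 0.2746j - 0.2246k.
0.2976 - 0.7717i + 0.5581j + 0.0669k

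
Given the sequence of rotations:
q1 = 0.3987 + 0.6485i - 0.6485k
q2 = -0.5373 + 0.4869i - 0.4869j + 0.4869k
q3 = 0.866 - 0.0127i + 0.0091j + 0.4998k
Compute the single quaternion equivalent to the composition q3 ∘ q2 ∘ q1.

q2 · q1 = -0.2142 + 0.1614i + 0.4374j + 0.8583k
q3 · q2 · q1 = -0.6164 - 0.0683i + 0.4684j + 0.6292k
-0.6164 - 0.0683i + 0.4684j + 0.6292k


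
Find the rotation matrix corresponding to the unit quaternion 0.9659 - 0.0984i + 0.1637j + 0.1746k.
[[0.8854, -0.3695, 0.2819], [0.3051, 0.9197, 0.2473], [-0.3506, -0.1329, 0.927]]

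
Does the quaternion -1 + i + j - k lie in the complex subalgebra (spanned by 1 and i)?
No. The quaternion -1 + i + j - k has j-coefficient y = 1 and k-coefficient z = -1, not both zero, so it does not lie in the complex subalgebra spanned by 1 and i.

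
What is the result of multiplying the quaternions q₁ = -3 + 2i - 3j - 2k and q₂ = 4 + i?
-14 + 5i - 14j - 5k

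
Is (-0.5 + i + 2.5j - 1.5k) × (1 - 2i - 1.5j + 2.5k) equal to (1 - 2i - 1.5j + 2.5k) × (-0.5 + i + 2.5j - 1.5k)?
No: pq = 9 + 6i + 3.75j + 0.75k ≠ 9 - 2i + 2.75j - 6.25k = qp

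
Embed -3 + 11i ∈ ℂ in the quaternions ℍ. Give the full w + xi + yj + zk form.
-3 + 11i + 0j + 0k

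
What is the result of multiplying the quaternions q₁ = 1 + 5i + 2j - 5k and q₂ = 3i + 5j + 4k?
-5 + 36i - 30j + 23k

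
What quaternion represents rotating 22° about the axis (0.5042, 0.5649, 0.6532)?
0.9816 + 0.0962i + 0.1078j + 0.1246k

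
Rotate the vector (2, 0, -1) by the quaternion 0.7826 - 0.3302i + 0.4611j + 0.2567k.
(0.334, -0.559, -2.139)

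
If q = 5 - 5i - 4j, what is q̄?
5 + 5i + 4j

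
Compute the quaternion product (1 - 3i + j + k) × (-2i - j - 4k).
-1 - 5i - 15j + k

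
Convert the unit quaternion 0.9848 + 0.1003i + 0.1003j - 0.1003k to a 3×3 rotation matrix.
[[0.9598, 0.2177, 0.1774], [-0.1774, 0.9598, -0.2177], [-0.2177, 0.1774, 0.9598]]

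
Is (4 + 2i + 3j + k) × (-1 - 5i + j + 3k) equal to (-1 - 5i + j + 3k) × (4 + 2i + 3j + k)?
No: pq = -14i - 10j + 28k ≠ -30i + 12j - 6k = qp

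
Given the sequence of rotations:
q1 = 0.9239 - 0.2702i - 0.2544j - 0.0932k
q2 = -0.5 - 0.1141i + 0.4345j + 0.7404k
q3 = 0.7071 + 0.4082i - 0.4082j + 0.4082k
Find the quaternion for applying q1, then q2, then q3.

q2 · q1 = -0.3132 + 0.1775i + 0.3179j + 0.8771k
q3 · q2 · q1 = -0.5222 - 0.4901i + 0.0671j + 0.6946k
-0.5222 - 0.4901i + 0.0671j + 0.6946k


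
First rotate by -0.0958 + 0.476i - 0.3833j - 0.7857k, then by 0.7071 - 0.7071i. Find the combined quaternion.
0.2688 + 0.4043i - 0.8266j - 0.2845k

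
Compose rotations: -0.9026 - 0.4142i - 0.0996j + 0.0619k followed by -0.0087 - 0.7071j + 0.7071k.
-0.1063 + 0.0303i + 0.3462j - 0.9316k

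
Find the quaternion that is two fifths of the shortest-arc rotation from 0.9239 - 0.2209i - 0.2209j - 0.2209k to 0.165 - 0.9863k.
0.7335 - 0.1559i - 0.1559j - 0.643k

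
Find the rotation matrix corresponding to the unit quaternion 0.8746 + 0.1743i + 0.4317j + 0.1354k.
[[0.5906, -0.0864, 0.8023], [0.3873, 0.9026, -0.188], [-0.7079, 0.4218, 0.5665]]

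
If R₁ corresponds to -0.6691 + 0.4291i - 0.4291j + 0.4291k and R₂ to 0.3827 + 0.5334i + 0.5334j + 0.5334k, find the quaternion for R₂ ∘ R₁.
-0.4849 + 0.2651i - 0.5211j - 0.6504k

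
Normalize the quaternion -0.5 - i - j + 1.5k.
-0.2357 - 0.4714i - 0.4714j + 0.7071k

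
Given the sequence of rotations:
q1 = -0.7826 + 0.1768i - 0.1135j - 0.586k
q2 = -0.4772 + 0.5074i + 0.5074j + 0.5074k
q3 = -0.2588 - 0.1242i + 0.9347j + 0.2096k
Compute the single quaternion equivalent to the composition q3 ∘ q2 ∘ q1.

q2 · q1 = 0.6387 - 0.7212i + 0.0441j - 0.2648k
q3 · q2 · q1 = -0.2406 - 0.1494i + 0.4015j + 0.871k
-0.2406 - 0.1494i + 0.4015j + 0.871k


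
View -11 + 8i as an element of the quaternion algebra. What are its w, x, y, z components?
-11 + 8i + 0j + 0k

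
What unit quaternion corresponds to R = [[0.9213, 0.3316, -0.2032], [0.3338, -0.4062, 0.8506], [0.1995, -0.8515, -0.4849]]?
0.5075 - 0.8385i - 0.1984j + 0.0011k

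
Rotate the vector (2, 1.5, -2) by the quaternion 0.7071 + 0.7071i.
(2, 2, 1.5)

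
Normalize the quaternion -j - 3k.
-0.3162j - 0.9487k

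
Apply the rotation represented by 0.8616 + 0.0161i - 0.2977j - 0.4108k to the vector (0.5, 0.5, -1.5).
(1.381, -0.353, -0.847)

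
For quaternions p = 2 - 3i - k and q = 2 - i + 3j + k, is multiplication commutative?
No: pq = 2 - 5i + 10j - 9k ≠ 2 - 11i + 2j + 9k = qp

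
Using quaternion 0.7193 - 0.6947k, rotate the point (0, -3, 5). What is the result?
(-2.998, -0.104, 5)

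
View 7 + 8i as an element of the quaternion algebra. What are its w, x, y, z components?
7 + 8i + 0j + 0k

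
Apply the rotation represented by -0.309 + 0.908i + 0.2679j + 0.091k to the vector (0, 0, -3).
(0.001, -1.83, 2.377)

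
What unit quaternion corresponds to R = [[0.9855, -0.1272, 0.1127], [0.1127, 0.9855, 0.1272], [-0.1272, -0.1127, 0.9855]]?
0.9945 - 0.0603i + 0.0603j + 0.0603k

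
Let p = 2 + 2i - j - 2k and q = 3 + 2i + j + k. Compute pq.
5 + 11i - 7j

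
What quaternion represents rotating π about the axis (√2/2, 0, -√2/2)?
0.7071i - 0.7071k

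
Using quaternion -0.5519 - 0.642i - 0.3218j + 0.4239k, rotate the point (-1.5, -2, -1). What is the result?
(-2.223, 1.431, 0.509)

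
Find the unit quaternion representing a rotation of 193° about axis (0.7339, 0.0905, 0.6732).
-0.1132 + 0.7292i + 0.0899j + 0.6689k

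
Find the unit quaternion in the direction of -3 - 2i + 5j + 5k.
-0.378 - 0.252i + 0.6299j + 0.6299k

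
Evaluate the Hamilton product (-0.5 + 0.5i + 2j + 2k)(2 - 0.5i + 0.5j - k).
0.25 - 1.75i + 3.25j + 5.75k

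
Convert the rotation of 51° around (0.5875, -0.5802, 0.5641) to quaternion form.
0.9026 + 0.2529i - 0.2498j + 0.2429k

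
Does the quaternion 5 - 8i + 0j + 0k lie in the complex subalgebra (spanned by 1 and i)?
Yes. The quaternion 5 - 8i has j- and k-coefficients y = z = 0, so it lies in the complex subalgebra spanned by 1 and i.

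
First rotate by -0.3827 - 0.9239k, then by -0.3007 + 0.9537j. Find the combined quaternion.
0.1151 - 0.8811i - 0.365j + 0.2778k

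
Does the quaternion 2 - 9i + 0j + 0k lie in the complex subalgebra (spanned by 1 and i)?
Yes. The quaternion 2 - 9i has j- and k-coefficients y = z = 0, so it lies in the complex subalgebra spanned by 1 and i.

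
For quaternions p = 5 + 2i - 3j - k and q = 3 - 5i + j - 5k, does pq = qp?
No: pq = 23 - 3i + 11j - 41k ≠ 23 - 35i - 19j - 15k = qp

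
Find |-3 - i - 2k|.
√14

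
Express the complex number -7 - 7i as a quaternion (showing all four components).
-7 - 7i + 0j + 0k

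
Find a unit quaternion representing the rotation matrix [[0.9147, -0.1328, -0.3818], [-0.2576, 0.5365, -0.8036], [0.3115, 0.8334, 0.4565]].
0.8526 + 0.48i - 0.2033j - 0.0366k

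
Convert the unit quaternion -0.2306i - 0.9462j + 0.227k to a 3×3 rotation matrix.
[[-0.8936, 0.4364, -0.1047], [0.4364, 0.7906, -0.4296], [-0.1047, -0.4296, -0.8969]]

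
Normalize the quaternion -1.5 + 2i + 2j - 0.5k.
-0.4629 + 0.6172i + 0.6172j - 0.1543k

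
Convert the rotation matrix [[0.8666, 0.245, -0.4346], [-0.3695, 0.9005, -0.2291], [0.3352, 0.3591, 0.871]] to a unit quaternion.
0.9537 + 0.1542i - 0.2018j - 0.1611k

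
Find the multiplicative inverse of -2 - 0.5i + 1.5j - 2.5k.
-0.1569 + 0.0392i - 0.1176j + 0.1961k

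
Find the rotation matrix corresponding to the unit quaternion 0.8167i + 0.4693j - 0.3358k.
[[0.334, 0.7666, -0.5485], [0.7666, -0.5595, -0.3152], [-0.5485, -0.3152, -0.7745]]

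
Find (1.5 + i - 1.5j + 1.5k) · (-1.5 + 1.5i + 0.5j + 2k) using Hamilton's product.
-6 - 3i + 3.25j + 3.5k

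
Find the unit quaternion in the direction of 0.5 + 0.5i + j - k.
0.3162 + 0.3162i + 0.6325j - 0.6325k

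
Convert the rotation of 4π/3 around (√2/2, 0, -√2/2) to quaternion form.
-0.5 + 0.6124i - 0.6124k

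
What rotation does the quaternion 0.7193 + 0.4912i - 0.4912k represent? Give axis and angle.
axis = (√2/2, 0, -√2/2), θ = 88°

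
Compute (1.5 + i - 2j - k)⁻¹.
0.1818 - 0.1212i + 0.2424j + 0.1212k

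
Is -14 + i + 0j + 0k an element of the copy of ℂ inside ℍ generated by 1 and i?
Yes. The quaternion -14 + i has j- and k-coefficients y = z = 0, so it lies in the complex subalgebra spanned by 1 and i.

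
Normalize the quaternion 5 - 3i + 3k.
0.7625 - 0.4575i + 0.4575k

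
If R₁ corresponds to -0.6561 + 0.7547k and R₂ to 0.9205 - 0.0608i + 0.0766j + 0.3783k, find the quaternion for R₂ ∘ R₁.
-0.8894 + 0.0977i - 0.0044j + 0.4465k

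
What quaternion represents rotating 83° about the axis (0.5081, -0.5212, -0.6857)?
0.749 + 0.3367i - 0.3454j - 0.4544k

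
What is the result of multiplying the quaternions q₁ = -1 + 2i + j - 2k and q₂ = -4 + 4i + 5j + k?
-7 - i - 19j + 13k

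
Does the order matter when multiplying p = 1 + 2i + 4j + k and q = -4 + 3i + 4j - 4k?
Yes: pq = -22 - 25i - j - 12k ≠ -22 + 15i - 23j - 4k = qp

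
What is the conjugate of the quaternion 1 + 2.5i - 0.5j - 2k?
1 - 2.5i + 0.5j + 2k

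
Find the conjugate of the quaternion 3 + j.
3 - j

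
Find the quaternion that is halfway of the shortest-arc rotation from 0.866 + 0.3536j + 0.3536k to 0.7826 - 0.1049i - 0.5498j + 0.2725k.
0.9275 - 0.059i - 0.1104j + 0.3522k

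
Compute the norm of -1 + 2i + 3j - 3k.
√23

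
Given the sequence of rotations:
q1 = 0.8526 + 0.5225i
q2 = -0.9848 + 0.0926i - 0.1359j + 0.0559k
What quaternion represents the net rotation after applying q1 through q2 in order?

q2 · q1 = -0.888 - 0.4356i - 0.0867j + 0.1187k
-0.888 - 0.4356i - 0.0867j + 0.1187k


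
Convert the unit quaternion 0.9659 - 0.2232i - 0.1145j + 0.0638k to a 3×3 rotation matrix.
[[0.9656, -0.0721, -0.2497], [0.1744, 0.8922, 0.4166], [0.1927, -0.4458, 0.8741]]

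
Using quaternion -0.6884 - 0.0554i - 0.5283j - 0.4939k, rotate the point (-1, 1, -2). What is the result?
(-2.14, -1.124, 0.399)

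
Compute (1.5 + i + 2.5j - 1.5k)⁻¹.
0.1277 - 0.0851i - 0.2128j + 0.1277k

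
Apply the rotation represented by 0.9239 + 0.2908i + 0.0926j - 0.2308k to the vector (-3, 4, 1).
(-0.671, 3.435, 3.708)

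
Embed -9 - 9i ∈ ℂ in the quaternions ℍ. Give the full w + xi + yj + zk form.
-9 - 9i + 0j + 0k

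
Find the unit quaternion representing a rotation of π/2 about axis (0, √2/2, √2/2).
0.7071 + 0.5j + 0.5k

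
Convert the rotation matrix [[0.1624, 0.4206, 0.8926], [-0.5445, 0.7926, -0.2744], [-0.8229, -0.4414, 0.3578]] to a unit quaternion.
0.7604 - 0.0549i + 0.564j - 0.3173k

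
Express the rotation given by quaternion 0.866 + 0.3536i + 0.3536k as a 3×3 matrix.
[[0.7499, -0.6124, 0.2501], [0.6124, 0.4999, -0.6124], [0.2501, 0.6124, 0.7499]]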